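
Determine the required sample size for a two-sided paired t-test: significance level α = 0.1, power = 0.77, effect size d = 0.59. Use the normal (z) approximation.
n = 17 pairs

Sample size formula (paired t-test, normal approximation):
n = ((z_{α/2} + z_β) / d)²

z_{α/2} = 1.645 (for α = 0.1, two-sided)
z_β = 0.739 (for power = 0.77)
d = 0.59

n = ((1.645 + 0.739) / 0.59)²
n = (4.041)²
n ≈ 16.33
Round up to the next whole number: n = 17 pairs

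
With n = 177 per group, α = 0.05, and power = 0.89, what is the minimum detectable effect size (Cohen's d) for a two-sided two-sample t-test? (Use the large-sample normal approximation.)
d ≈ 0.34

Minimum detectable effect (two-sample t-test, normal approximation):
d = (z_{α/2} + z_β) / √(n/2)
d = (1.960 + 1.227) / √(177/2)
d = 3.186 / 9.407
d ≈ 0.34

By Cohen's convention (0.2 small / 0.5 medium / 0.8 large): small effect.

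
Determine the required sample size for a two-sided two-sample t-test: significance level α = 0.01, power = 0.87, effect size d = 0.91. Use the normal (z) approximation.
n = 34 per group

Sample size formula (two-sample t-test, normal approximation):
n = 2 · ((z_{α/2} + z_β) / d)²

z_{α/2} = 2.576 (for α = 0.01, two-sided)
z_β = 1.126 (for power = 0.87)
d = 0.91

n = 2 · ((2.576 + 1.126) / 0.91)²
n = 2 · (4.068)²
n ≈ 33.10
Round up to the next whole number: n = 34 per group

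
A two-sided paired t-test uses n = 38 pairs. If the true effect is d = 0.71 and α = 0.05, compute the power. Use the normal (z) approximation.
Power ≈ 0.99

Power calculation (paired t-test, normal approximation):
z_β = d · √n - z_{α/2}
z_β = 0.71 · √38 - 1.960
z_β = 0.71 · 6.164 - 1.960
z_β = 2.417

Power = Φ(z_β) = Φ(2.417) ≈ 0.992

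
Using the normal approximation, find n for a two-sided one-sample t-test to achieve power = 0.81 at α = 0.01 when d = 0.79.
n = 20

Sample size formula (one-sample t-test, normal approximation):
n = ((z_{α/2} + z_β) / d)²

z_{α/2} = 2.576 (for α = 0.01, two-sided)
z_β = 0.878 (for power = 0.81)
d = 0.79

n = ((2.576 + 0.878) / 0.79)²
n = (4.372)²
n ≈ 19.11
Round up to the next whole number: n = 20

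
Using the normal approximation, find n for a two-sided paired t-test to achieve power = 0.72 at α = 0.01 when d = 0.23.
n = 189 pairs

Sample size formula (paired t-test, normal approximation):
n = ((z_{α/2} + z_β) / d)²

z_{α/2} = 2.576 (for α = 0.01, two-sided)
z_β = 0.583 (for power = 0.72)
d = 0.23

n = ((2.576 + 0.583) / 0.23)²
n = (13.735)²
n ≈ 188.65
Round up to the next whole number: n = 189 pairs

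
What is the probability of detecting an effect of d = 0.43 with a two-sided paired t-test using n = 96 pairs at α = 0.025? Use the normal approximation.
Power ≈ 0.98

Power calculation (paired t-test, normal approximation):
z_β = d · √n - z_{α/2}
z_β = 0.43 · √96 - 2.241
z_β = 0.43 · 9.798 - 2.241
z_β = 1.972

Power = Φ(z_β) = Φ(1.972) ≈ 0.976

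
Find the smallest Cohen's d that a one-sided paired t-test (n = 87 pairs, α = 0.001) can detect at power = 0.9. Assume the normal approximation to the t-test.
d ≈ 0.47

Minimum detectable effect (paired t-test, normal approximation):
d = (z_α + z_β) / √n
d = (3.090 + 1.282) / √87
d = 4.372 / 9.327
d ≈ 0.47

By Cohen's convention (0.2 small / 0.5 medium / 0.8 large): small effect.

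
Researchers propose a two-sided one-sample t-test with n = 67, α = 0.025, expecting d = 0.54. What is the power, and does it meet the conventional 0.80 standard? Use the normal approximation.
Power ≈ 0.99; the study is adequately powered (power ≥ 0.80)

Power calculation (one-sample t-test, normal approximation):
z_β = d · √n - z_{α/2}
z_β = 0.54 · √67 - 2.241
z_β = 0.54 · 8.185 - 2.241
z_β = 2.179

Power = Φ(z_β) = Φ(2.179) ≈ 0.985

Effect size d = 0.54 is medium by Cohen's convention (0.2/0.5/0.8).

Threshold: power ≥ 0.80 is conventionally adequate.
Power ≈ 0.99 → the study is adequately powered (power ≥ 0.80).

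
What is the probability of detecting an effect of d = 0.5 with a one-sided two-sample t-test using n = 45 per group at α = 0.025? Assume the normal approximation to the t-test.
Power ≈ 0.66

Power calculation (two-sample t-test, normal approximation):
z_β = d · √(n/2) - z_α
z_β = 0.5 · √(45/2) - 1.960
z_β = 0.5 · 4.743 - 1.960
z_β = 0.412

Power = Φ(z_β) = Φ(0.412) ≈ 0.660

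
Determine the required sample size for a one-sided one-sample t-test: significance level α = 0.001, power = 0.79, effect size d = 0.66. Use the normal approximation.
n = 35

Sample size formula (one-sample t-test, normal approximation):
n = ((z_α + z_β) / d)²

z_α = 3.090 (for α = 0.001, one-sided)
z_β = 0.806 (for power = 0.79)
d = 0.66

n = ((3.090 + 0.806) / 0.66)²
n = (5.903)²
n ≈ 34.85
Round up to the next whole number: n = 35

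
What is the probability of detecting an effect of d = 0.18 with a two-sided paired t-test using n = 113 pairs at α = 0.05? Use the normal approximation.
Power ≈ 0.48

Power calculation (paired t-test, normal approximation):
z_β = d · √n - z_{α/2}
z_β = 0.18 · √113 - 1.960
z_β = 0.18 · 10.630 - 1.960
z_β = -0.047

Power = Φ(z_β) = Φ(-0.047) ≈ 0.481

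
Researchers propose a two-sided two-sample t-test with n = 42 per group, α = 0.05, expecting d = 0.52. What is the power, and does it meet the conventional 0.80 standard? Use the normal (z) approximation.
Power ≈ 0.66; the study is underpowered (power < 0.80)

Power calculation (two-sample t-test, normal approximation):
z_β = d · √(n/2) - z_{α/2}
z_β = 0.52 · √(42/2) - 1.960
z_β = 0.52 · 4.583 - 1.960
z_β = 0.423

Power = Φ(z_β) = Φ(0.423) ≈ 0.664

Effect size d = 0.52 is medium by Cohen's convention (0.2/0.5/0.8).

Threshold: power ≥ 0.80 is conventionally adequate.
Power ≈ 0.66 → the study is underpowered (power < 0.80).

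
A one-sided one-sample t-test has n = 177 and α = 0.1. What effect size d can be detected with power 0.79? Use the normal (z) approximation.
d ≈ 0.16

Minimum detectable effect (one-sample t-test, normal approximation):
d = (z_α + z_β) / √n
d = (1.282 + 0.806) / √177
d = 2.088 / 13.304
d ≈ 0.16

By Cohen's convention (0.2 small / 0.5 medium / 0.8 large): very small effect.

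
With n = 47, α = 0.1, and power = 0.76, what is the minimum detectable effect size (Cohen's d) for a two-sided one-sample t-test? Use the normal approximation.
d ≈ 0.34

Minimum detectable effect (one-sample t-test, normal approximation):
d = (z_{α/2} + z_β) / √n
d = (1.645 + 0.706) / √47
d = 2.351 / 6.856
d ≈ 0.34

By Cohen's convention (0.2 small / 0.5 medium / 0.8 large): small effect.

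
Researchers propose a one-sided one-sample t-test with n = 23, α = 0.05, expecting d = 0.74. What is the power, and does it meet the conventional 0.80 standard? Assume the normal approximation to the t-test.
Power ≈ 0.97; the study is adequately powered (power ≥ 0.80)

Power calculation (one-sample t-test, normal approximation):
z_β = d · √n - z_α
z_β = 0.74 · √23 - 1.645
z_β = 0.74 · 4.796 - 1.645
z_β = 1.904

Power = Φ(z_β) = Φ(1.904) ≈ 0.972

Effect size d = 0.74 is medium by Cohen's convention (0.2/0.5/0.8).

Threshold: power ≥ 0.80 is conventionally adequate.
Power ≈ 0.97 → the study is adequately powered (power ≥ 0.80).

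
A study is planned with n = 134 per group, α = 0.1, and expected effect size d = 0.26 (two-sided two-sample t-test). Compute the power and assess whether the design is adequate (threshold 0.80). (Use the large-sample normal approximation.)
Power ≈ 0.69; the study is underpowered (power < 0.80)

Power calculation (two-sample t-test, normal approximation):
z_β = d · √(n/2) - z_{α/2}
z_β = 0.26 · √(134/2) - 1.645
z_β = 0.26 · 8.185 - 1.645
z_β = 0.483

Power = Φ(z_β) = Φ(0.483) ≈ 0.686

Effect size d = 0.26 is small by Cohen's convention (0.2/0.5/0.8).

Threshold: power ≥ 0.80 is conventionally adequate.
Power ≈ 0.69 → the study is underpowered (power < 0.80).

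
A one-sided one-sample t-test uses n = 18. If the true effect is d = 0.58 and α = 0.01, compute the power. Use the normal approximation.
Power ≈ 0.55

Power calculation (one-sample t-test, normal approximation):
z_β = d · √n - z_α
z_β = 0.58 · √18 - 2.326
z_β = 0.58 · 4.243 - 2.326
z_β = 0.134

Power = Φ(z_β) = Φ(0.134) ≈ 0.553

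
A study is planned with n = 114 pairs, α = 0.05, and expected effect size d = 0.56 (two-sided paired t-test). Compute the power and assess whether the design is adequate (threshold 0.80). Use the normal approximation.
Power ≈ 1.00; the study is adequately powered (power ≥ 0.80)

Power calculation (paired t-test, normal approximation):
z_β = d · √n - z_{α/2}
z_β = 0.56 · √114 - 1.960
z_β = 0.56 · 10.677 - 1.960
z_β = 4.019

Power = Φ(z_β) = Φ(4.019) ≈ 1.000

Effect size d = 0.56 is medium by Cohen's convention (0.2/0.5/0.8).

Threshold: power ≥ 0.80 is conventionally adequate.
Power ≈ 1.00 → the study is adequately powered (power ≥ 0.80).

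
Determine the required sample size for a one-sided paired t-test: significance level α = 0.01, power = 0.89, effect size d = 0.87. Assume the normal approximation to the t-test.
n = 17 pairs

Sample size formula (paired t-test, normal approximation):
n = ((z_α + z_β) / d)²

z_α = 2.326 (for α = 0.01, one-sided)
z_β = 1.227 (for power = 0.89)
d = 0.87

n = ((2.326 + 1.227) / 0.87)²
n = (4.084)²
n ≈ 16.68
Round up to the next whole number: n = 17 pairs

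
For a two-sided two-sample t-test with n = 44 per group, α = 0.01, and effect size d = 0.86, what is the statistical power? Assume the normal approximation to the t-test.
Power ≈ 0.93

Power calculation (two-sample t-test, normal approximation):
z_β = d · √(n/2) - z_{α/2}
z_β = 0.86 · √(44/2) - 2.576
z_β = 0.86 · 4.690 - 2.576
z_β = 1.458

Power = Φ(z_β) = Φ(1.458) ≈ 0.928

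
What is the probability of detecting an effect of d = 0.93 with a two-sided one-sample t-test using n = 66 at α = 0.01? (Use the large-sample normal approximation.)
Power ≈ 1.00

Power calculation (one-sample t-test, normal approximation):
z_β = d · √n - z_{α/2}
z_β = 0.93 · √66 - 2.576
z_β = 0.93 · 8.124 - 2.576
z_β = 4.980

Power = Φ(z_β) = Φ(4.980) ≈ 1.000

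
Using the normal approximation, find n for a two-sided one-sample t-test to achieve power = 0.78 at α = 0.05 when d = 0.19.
n = 207

Sample size formula (one-sample t-test, normal approximation):
n = ((z_{α/2} + z_β) / d)²

z_{α/2} = 1.960 (for α = 0.05, two-sided)
z_β = 0.772 (for power = 0.78)
d = 0.19

n = ((1.960 + 0.772) / 0.19)²
n = (14.379)²
n ≈ 206.76
Round up to the next whole number: n = 207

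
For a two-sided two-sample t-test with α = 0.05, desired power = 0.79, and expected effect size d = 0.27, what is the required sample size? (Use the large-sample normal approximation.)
n = 210 per group

Sample size formula (two-sample t-test, normal approximation):
n = 2 · ((z_{α/2} + z_β) / d)²

z_{α/2} = 1.960 (for α = 0.05, two-sided)
z_β = 0.806 (for power = 0.79)
d = 0.27

n = 2 · ((1.960 + 0.806) / 0.27)²
n = 2 · (10.244)²
n ≈ 209.88
Round up to the next whole number: n = 210 per group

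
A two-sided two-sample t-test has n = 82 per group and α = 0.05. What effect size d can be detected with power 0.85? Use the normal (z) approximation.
d ≈ 0.47

Minimum detectable effect (two-sample t-test, normal approximation):
d = (z_{α/2} + z_β) / √(n/2)
d = (1.960 + 1.036) / √(82/2)
d = 2.996 / 6.403
d ≈ 0.47

By Cohen's convention (0.2 small / 0.5 medium / 0.8 large): small effect.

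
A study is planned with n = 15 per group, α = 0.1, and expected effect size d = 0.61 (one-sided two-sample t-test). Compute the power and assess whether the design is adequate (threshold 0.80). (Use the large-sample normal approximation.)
Power ≈ 0.65; the study is underpowered (power < 0.80)

Power calculation (two-sample t-test, normal approximation):
z_β = d · √(n/2) - z_α
z_β = 0.61 · √(15/2) - 1.282
z_β = 0.61 · 2.739 - 1.282
z_β = 0.389

Power = Φ(z_β) = Φ(0.389) ≈ 0.651

Effect size d = 0.61 is medium by Cohen's convention (0.2/0.5/0.8).

Threshold: power ≥ 0.80 is conventionally adequate.
Power ≈ 0.65 → the study is underpowered (power < 0.80).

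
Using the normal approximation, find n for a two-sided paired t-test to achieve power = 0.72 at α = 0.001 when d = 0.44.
n = 78 pairs

Sample size formula (paired t-test, normal approximation):
n = ((z_{α/2} + z_β) / d)²

z_{α/2} = 3.291 (for α = 0.001, two-sided)
z_β = 0.583 (for power = 0.72)
d = 0.44

n = ((3.291 + 0.583) / 0.44)²
n = (8.805)²
n ≈ 77.53
Round up to the next whole number: n = 78 pairs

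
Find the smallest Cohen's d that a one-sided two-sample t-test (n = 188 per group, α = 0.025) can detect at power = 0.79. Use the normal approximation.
d ≈ 0.29

Minimum detectable effect (two-sample t-test, normal approximation):
d = (z_α + z_β) / √(n/2)
d = (1.960 + 0.806) / √(188/2)
d = 2.766 / 9.695
d ≈ 0.29

By Cohen's convention (0.2 small / 0.5 medium / 0.8 large): small effect.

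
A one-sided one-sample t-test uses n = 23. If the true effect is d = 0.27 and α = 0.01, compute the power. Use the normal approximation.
Power ≈ 0.15

Power calculation (one-sample t-test, normal approximation):
z_β = d · √n - z_α
z_β = 0.27 · √23 - 2.326
z_β = 0.27 · 4.796 - 2.326
z_β = -1.031

Power = Φ(z_β) = Φ(-1.031) ≈ 0.151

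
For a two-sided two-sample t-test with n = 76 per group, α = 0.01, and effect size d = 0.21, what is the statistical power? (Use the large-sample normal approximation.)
Power ≈ 0.10

Power calculation (two-sample t-test, normal approximation):
z_β = d · √(n/2) - z_{α/2}
z_β = 0.21 · √(76/2) - 2.576
z_β = 0.21 · 6.164 - 2.576
z_β = -1.281

Power = Φ(z_β) = Φ(-1.281) ≈ 0.100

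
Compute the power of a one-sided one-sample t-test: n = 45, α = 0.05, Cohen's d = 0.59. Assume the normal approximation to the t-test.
Power ≈ 0.99

Power calculation (one-sample t-test, normal approximation):
z_β = d · √n - z_α
z_β = 0.59 · √45 - 1.645
z_β = 0.59 · 6.708 - 1.645
z_β = 2.313

Power = Φ(z_β) = Φ(2.313) ≈ 0.990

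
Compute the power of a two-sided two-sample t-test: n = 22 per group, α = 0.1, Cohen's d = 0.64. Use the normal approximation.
Power ≈ 0.68

Power calculation (two-sample t-test, normal approximation):
z_β = d · √(n/2) - z_{α/2}
z_β = 0.64 · √(22/2) - 1.645
z_β = 0.64 · 3.317 - 1.645
z_β = 0.478

Power = Φ(z_β) = Φ(0.478) ≈ 0.684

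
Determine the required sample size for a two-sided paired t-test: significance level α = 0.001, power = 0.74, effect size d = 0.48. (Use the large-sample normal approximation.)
n = 68 pairs

Sample size formula (paired t-test, normal approximation):
n = ((z_{α/2} + z_β) / d)²

z_{α/2} = 3.291 (for α = 0.001, two-sided)
z_β = 0.643 (for power = 0.74)
d = 0.48

n = ((3.291 + 0.643) / 0.48)²
n = (8.196)²
n ≈ 67.17
Round up to the next whole number: n = 68 pairs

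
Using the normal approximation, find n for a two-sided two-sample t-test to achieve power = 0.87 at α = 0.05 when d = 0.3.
n = 212 per group

Sample size formula (two-sample t-test, normal approximation):
n = 2 · ((z_{α/2} + z_β) / d)²

z_{α/2} = 1.960 (for α = 0.05, two-sided)
z_β = 1.126 (for power = 0.87)
d = 0.3

n = 2 · ((1.960 + 1.126) / 0.3)²
n = 2 · (10.287)²
n ≈ 211.64
Round up to the next whole number: n = 212 per group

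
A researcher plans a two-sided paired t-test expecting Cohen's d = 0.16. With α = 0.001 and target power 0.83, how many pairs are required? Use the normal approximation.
n = 704 pairs

Sample size formula (paired t-test, normal approximation):
n = ((z_{α/2} + z_β) / d)²

z_{α/2} = 3.291 (for α = 0.001, two-sided)
z_β = 0.954 (for power = 0.83)
d = 0.16

n = ((3.291 + 0.954) / 0.16)²
n = (26.531)²
n ≈ 703.89
Round up to the next whole number: n = 704 pairs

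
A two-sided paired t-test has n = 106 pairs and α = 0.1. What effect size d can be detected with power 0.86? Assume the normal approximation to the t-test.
d ≈ 0.26

Minimum detectable effect (paired t-test, normal approximation):
d = (z_{α/2} + z_β) / √n
d = (1.645 + 1.080) / √106
d = 2.725 / 10.296
d ≈ 0.26

By Cohen's convention (0.2 small / 0.5 medium / 0.8 large): small effect.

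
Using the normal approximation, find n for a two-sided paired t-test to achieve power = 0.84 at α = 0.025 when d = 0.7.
n = 22 pairs

Sample size formula (paired t-test, normal approximation):
n = ((z_{α/2} + z_β) / d)²

z_{α/2} = 2.241 (for α = 0.025, two-sided)
z_β = 0.994 (for power = 0.84)
d = 0.7

n = ((2.241 + 0.994) / 0.7)²
n = (4.621)²
n ≈ 21.35
Round up to the next whole number: n = 22 pairs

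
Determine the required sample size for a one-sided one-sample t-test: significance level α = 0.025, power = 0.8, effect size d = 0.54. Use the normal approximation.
n = 27

Sample size formula (one-sample t-test, normal approximation):
n = ((z_α + z_β) / d)²

z_α = 1.960 (for α = 0.025, one-sided)
z_β = 0.842 (for power = 0.8)
d = 0.54

n = ((1.960 + 0.842) / 0.54)²
n = (5.189)²
n ≈ 26.93
Round up to the next whole number: n = 27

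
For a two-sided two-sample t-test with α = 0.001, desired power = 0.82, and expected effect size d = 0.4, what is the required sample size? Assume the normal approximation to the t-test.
n = 222 per group

Sample size formula (two-sample t-test, normal approximation):
n = 2 · ((z_{α/2} + z_β) / d)²

z_{α/2} = 3.291 (for α = 0.001, two-sided)
z_β = 0.915 (for power = 0.82)
d = 0.4

n = 2 · ((3.291 + 0.915) / 0.4)²
n = 2 · (10.515)²
n ≈ 221.13
Round up to the next whole number: n = 222 per group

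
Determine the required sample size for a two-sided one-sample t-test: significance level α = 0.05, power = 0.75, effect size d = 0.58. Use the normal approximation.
n = 21

Sample size formula (one-sample t-test, normal approximation):
n = ((z_{α/2} + z_β) / d)²

z_{α/2} = 1.960 (for α = 0.05, two-sided)
z_β = 0.674 (for power = 0.75)
d = 0.58

n = ((1.960 + 0.674) / 0.58)²
n = (4.541)²
n ≈ 20.62
Round up to the next whole number: n = 21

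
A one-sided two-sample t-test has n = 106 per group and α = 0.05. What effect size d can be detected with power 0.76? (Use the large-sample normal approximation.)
d ≈ 0.32

Minimum detectable effect (two-sample t-test, normal approximation):
d = (z_α + z_β) / √(n/2)
d = (1.645 + 0.706) / √(106/2)
d = 2.351 / 7.280
d ≈ 0.32

By Cohen's convention (0.2 small / 0.5 medium / 0.8 large): small effect.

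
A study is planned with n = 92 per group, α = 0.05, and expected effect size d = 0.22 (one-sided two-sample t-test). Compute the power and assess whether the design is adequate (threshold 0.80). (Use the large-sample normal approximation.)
Power ≈ 0.44; the study is underpowered (power < 0.80)

Power calculation (two-sample t-test, normal approximation):
z_β = d · √(n/2) - z_α
z_β = 0.22 · √(92/2) - 1.645
z_β = 0.22 · 6.782 - 1.645
z_β = -0.153

Power = Φ(z_β) = Φ(-0.153) ≈ 0.439

Effect size d = 0.22 is small by Cohen's convention (0.2/0.5/0.8).

Threshold: power ≥ 0.80 is conventionally adequate.
Power ≈ 0.44 → the study is underpowered (power < 0.80).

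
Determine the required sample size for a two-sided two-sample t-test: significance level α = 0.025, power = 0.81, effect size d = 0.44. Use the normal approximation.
n = 101 per group

Sample size formula (two-sample t-test, normal approximation):
n = 2 · ((z_{α/2} + z_β) / d)²

z_{α/2} = 2.241 (for α = 0.025, two-sided)
z_β = 0.878 (for power = 0.81)
d = 0.44

n = 2 · ((2.241 + 0.878) / 0.44)²
n = 2 · (7.089)²
n ≈ 100.51
Round up to the next whole number: n = 101 per group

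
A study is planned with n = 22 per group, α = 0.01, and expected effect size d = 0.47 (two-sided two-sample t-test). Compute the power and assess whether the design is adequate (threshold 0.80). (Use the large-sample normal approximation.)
Power ≈ 0.15; the study is underpowered (power < 0.80)

Power calculation (two-sample t-test, normal approximation):
z_β = d · √(n/2) - z_{α/2}
z_β = 0.47 · √(22/2) - 2.576
z_β = 0.47 · 3.317 - 2.576
z_β = -1.017

Power = Φ(z_β) = Φ(-1.017) ≈ 0.155

Effect size d = 0.47 is small by Cohen's convention (0.2/0.5/0.8).

Threshold: power ≥ 0.80 is conventionally adequate.
Power ≈ 0.15 → the study is underpowered (power < 0.80).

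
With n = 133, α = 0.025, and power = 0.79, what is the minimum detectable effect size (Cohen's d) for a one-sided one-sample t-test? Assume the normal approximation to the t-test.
d ≈ 0.24

Minimum detectable effect (one-sample t-test, normal approximation):
d = (z_α + z_β) / √n
d = (1.960 + 0.806) / √133
d = 2.766 / 11.533
d ≈ 0.24

By Cohen's convention (0.2 small / 0.5 medium / 0.8 large): small effect.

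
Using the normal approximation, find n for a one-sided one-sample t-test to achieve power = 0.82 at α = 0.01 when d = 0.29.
n = 125

Sample size formula (one-sample t-test, normal approximation):
n = ((z_α + z_β) / d)²

z_α = 2.326 (for α = 0.01, one-sided)
z_β = 0.915 (for power = 0.82)
d = 0.29

n = ((2.326 + 0.915) / 0.29)²
n = (11.176)²
n ≈ 124.90
Round up to the next whole number: n = 125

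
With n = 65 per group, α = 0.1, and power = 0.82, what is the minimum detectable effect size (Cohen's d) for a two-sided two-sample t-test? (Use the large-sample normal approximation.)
d ≈ 0.45

Minimum detectable effect (two-sample t-test, normal approximation):
d = (z_{α/2} + z_β) / √(n/2)
d = (1.645 + 0.915) / √(65/2)
d = 2.560 / 5.701
d ≈ 0.45

By Cohen's convention (0.2 small / 0.5 medium / 0.8 large): small effect.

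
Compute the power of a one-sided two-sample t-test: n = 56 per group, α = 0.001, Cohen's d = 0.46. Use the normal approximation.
Power ≈ 0.26

Power calculation (two-sample t-test, normal approximation):
z_β = d · √(n/2) - z_α
z_β = 0.46 · √(56/2) - 3.090
z_β = 0.46 · 5.292 - 3.090
z_β = -0.656

Power = Φ(z_β) = Φ(-0.656) ≈ 0.256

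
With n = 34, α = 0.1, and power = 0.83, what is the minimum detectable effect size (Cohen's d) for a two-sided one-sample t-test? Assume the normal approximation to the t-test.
d ≈ 0.45

Minimum detectable effect (one-sample t-test, normal approximation):
d = (z_{α/2} + z_β) / √n
d = (1.645 + 0.954) / √34
d = 2.599 / 5.831
d ≈ 0.45

By Cohen's convention (0.2 small / 0.5 medium / 0.8 large): small effect.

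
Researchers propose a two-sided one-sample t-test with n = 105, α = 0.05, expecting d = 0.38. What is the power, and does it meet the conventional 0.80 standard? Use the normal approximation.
Power ≈ 0.97; the study is adequately powered (power ≥ 0.80)

Power calculation (one-sample t-test, normal approximation):
z_β = d · √n - z_{α/2}
z_β = 0.38 · √105 - 1.960
z_β = 0.38 · 10.247 - 1.960
z_β = 1.934

Power = Φ(z_β) = Φ(1.934) ≈ 0.973

Effect size d = 0.38 is small by Cohen's convention (0.2/0.5/0.8).

Threshold: power ≥ 0.80 is conventionally adequate.
Power ≈ 0.97 → the study is adequately powered (power ≥ 0.80).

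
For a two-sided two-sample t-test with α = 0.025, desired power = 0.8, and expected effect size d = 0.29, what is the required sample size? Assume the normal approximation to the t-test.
n = 227 per group

Sample size formula (two-sample t-test, normal approximation):
n = 2 · ((z_{α/2} + z_β) / d)²

z_{α/2} = 2.241 (for α = 0.025, two-sided)
z_β = 0.842 (for power = 0.8)
d = 0.29

n = 2 · ((2.241 + 0.842) / 0.29)²
n = 2 · (10.631)²
n ≈ 226.04
Round up to the next whole number: n = 227 per group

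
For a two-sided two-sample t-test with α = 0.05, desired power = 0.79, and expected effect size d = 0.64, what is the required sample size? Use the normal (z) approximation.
n = 38 per group

Sample size formula (two-sample t-test, normal approximation):
n = 2 · ((z_{α/2} + z_β) / d)²

z_{α/2} = 1.960 (for α = 0.05, two-sided)
z_β = 0.806 (for power = 0.79)
d = 0.64

n = 2 · ((1.960 + 0.806) / 0.64)²
n = 2 · (4.322)²
n ≈ 37.36
Round up to the next whole number: n = 38 per group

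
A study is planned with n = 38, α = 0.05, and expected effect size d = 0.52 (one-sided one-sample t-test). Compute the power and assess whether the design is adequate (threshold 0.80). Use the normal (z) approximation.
Power ≈ 0.94; the study is adequately powered (power ≥ 0.80)

Power calculation (one-sample t-test, normal approximation):
z_β = d · √n - z_α
z_β = 0.52 · √38 - 1.645
z_β = 0.52 · 6.164 - 1.645
z_β = 1.561

Power = Φ(z_β) = Φ(1.561) ≈ 0.941

Effect size d = 0.52 is medium by Cohen's convention (0.2/0.5/0.8).

Threshold: power ≥ 0.80 is conventionally adequate.
Power ≈ 0.94 → the study is adequately powered (power ≥ 0.80).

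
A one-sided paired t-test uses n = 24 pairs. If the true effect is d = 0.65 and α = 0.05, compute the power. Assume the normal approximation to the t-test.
Power ≈ 0.94

Power calculation (paired t-test, normal approximation):
z_β = d · √n - z_α
z_β = 0.65 · √24 - 1.645
z_β = 0.65 · 4.899 - 1.645
z_β = 1.539

Power = Φ(z_β) = Φ(1.539) ≈ 0.938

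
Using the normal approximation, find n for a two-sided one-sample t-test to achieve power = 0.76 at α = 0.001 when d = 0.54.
n = 55

Sample size formula (one-sample t-test, normal approximation):
n = ((z_{α/2} + z_β) / d)²

z_{α/2} = 3.291 (for α = 0.001, two-sided)
z_β = 0.706 (for power = 0.76)
d = 0.54

n = ((3.291 + 0.706) / 0.54)²
n = (7.402)²
n ≈ 54.79
Round up to the next whole number: n = 55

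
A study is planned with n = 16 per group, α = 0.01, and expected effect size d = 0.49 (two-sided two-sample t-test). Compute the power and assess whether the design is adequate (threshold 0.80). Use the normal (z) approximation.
Power ≈ 0.12; the study is underpowered (power < 0.80)

Power calculation (two-sample t-test, normal approximation):
z_β = d · √(n/2) - z_{α/2}
z_β = 0.49 · √(16/2) - 2.576
z_β = 0.49 · 2.828 - 2.576
z_β = -1.190

Power = Φ(z_β) = Φ(-1.190) ≈ 0.117

Effect size d = 0.49 is small by Cohen's convention (0.2/0.5/0.8).

Threshold: power ≥ 0.80 is conventionally adequate.
Power ≈ 0.12 → the study is underpowered (power < 0.80).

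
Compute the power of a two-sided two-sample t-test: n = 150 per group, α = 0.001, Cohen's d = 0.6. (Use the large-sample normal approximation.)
Power ≈ 0.97

Power calculation (two-sample t-test, normal approximation):
z_β = d · √(n/2) - z_{α/2}
z_β = 0.6 · √(150/2) - 3.291
z_β = 0.6 · 8.660 - 3.291
z_β = 1.906

Power = Φ(z_β) = Φ(1.906) ≈ 0.972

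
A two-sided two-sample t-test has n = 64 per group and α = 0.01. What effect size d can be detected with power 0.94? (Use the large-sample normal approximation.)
d ≈ 0.73

Minimum detectable effect (two-sample t-test, normal approximation):
d = (z_{α/2} + z_β) / √(n/2)
d = (2.576 + 1.555) / √(64/2)
d = 4.131 / 5.657
d ≈ 0.73

By Cohen's convention (0.2 small / 0.5 medium / 0.8 large): medium effect.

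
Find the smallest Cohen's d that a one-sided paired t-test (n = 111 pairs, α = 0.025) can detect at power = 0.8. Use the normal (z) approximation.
d ≈ 0.27

Minimum detectable effect (paired t-test, normal approximation):
d = (z_α + z_β) / √n
d = (1.960 + 0.842) / √111
d = 2.802 / 10.536
d ≈ 0.27

By Cohen's convention (0.2 small / 0.5 medium / 0.8 large): small effect.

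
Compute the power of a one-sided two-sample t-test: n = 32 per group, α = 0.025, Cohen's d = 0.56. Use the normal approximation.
Power ≈ 0.61

Power calculation (two-sample t-test, normal approximation):
z_β = d · √(n/2) - z_α
z_β = 0.56 · √(32/2) - 1.960
z_β = 0.56 · 4.000 - 1.960
z_β = 0.280

Power = Φ(z_β) = Φ(0.280) ≈ 0.610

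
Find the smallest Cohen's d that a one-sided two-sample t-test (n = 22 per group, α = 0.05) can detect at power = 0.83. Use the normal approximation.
d ≈ 0.78

Minimum detectable effect (two-sample t-test, normal approximation):
d = (z_α + z_β) / √(n/2)
d = (1.645 + 0.954) / √(22/2)
d = 2.599 / 3.317
d ≈ 0.78

By Cohen's convention (0.2 small / 0.5 medium / 0.8 large): medium effect.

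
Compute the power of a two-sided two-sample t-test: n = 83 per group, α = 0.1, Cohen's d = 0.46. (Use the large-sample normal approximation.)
Power ≈ 0.91

Power calculation (two-sample t-test, normal approximation):
z_β = d · √(n/2) - z_{α/2}
z_β = 0.46 · √(83/2) - 1.645
z_β = 0.46 · 6.442 - 1.645
z_β = 1.318

Power = Φ(z_β) = Φ(1.318) ≈ 0.906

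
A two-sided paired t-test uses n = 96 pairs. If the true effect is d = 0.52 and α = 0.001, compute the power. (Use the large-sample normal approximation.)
Power ≈ 0.96

Power calculation (paired t-test, normal approximation):
z_β = d · √n - z_{α/2}
z_β = 0.52 · √96 - 3.291
z_β = 0.52 · 9.798 - 3.291
z_β = 1.804

Power = Φ(z_β) = Φ(1.804) ≈ 0.964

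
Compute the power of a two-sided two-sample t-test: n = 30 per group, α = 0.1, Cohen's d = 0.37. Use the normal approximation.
Power ≈ 0.42

Power calculation (two-sample t-test, normal approximation):
z_β = d · √(n/2) - z_{α/2}
z_β = 0.37 · √(30/2) - 1.645
z_β = 0.37 · 3.873 - 1.645
z_β = -0.212

Power = Φ(z_β) = Φ(-0.212) ≈ 0.416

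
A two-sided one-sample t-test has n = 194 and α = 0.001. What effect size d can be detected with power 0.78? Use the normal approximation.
d ≈ 0.29

Minimum detectable effect (one-sample t-test, normal approximation):
d = (z_{α/2} + z_β) / √n
d = (3.291 + 0.772) / √194
d = 4.063 / 13.928
d ≈ 0.29

By Cohen's convention (0.2 small / 0.5 medium / 0.8 large): small effect.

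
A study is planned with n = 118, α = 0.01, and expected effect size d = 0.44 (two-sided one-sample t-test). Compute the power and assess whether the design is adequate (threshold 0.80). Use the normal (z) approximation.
Power ≈ 0.99; the study is adequately powered (power ≥ 0.80)

Power calculation (one-sample t-test, normal approximation):
z_β = d · √n - z_{α/2}
z_β = 0.44 · √118 - 2.576
z_β = 0.44 · 10.863 - 2.576
z_β = 2.204

Power = Φ(z_β) = Φ(2.204) ≈ 0.986

Effect size d = 0.44 is small by Cohen's convention (0.2/0.5/0.8).

Threshold: power ≥ 0.80 is conventionally adequate.
Power ≈ 0.99 → the study is adequately powered (power ≥ 0.80).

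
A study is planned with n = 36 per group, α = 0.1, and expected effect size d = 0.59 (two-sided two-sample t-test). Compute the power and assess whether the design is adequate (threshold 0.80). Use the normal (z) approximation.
Power ≈ 0.80; the study is adequately powered (power ≥ 0.80)

Power calculation (two-sample t-test, normal approximation):
z_β = d · √(n/2) - z_{α/2}
z_β = 0.59 · √(36/2) - 1.645
z_β = 0.59 · 4.243 - 1.645
z_β = 0.858

Power = Φ(z_β) = Φ(0.858) ≈ 0.805

Effect size d = 0.59 is medium by Cohen's convention (0.2/0.5/0.8).

Threshold: power ≥ 0.80 is conventionally adequate.
Power ≈ 0.80 → the study is adequately powered (power ≥ 0.80).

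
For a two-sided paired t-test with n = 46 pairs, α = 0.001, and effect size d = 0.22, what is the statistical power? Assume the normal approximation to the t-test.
Power ≈ 0.04

Power calculation (paired t-test, normal approximation):
z_β = d · √n - z_{α/2}
z_β = 0.22 · √46 - 3.291
z_β = 0.22 · 6.782 - 3.291
z_β = -1.798

Power = Φ(z_β) = Φ(-1.798) ≈ 0.036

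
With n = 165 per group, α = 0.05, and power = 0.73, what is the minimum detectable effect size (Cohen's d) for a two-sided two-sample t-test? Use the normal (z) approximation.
d ≈ 0.28

Minimum detectable effect (two-sample t-test, normal approximation):
d = (z_{α/2} + z_β) / √(n/2)
d = (1.960 + 0.613) / √(165/2)
d = 2.573 / 9.083
d ≈ 0.28

By Cohen's convention (0.2 small / 0.5 medium / 0.8 large): small effect.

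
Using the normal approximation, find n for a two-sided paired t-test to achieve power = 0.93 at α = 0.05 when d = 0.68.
n = 26 pairs

Sample size formula (paired t-test, normal approximation):
n = ((z_{α/2} + z_β) / d)²

z_{α/2} = 1.960 (for α = 0.05, two-sided)
z_β = 1.476 (for power = 0.93)
d = 0.68

n = ((1.960 + 1.476) / 0.68)²
n = (5.053)²
n ≈ 25.53
Round up to the next whole number: n = 26 pairs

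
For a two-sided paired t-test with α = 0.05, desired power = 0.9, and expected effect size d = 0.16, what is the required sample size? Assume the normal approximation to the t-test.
n = 411 pairs

Sample size formula (paired t-test, normal approximation):
n = ((z_{α/2} + z_β) / d)²

z_{α/2} = 1.960 (for α = 0.05, two-sided)
z_β = 1.282 (for power = 0.9)
d = 0.16

n = ((1.960 + 1.282) / 0.16)²
n = (20.263)²
n ≈ 410.59
Round up to the next whole number: n = 411 pairs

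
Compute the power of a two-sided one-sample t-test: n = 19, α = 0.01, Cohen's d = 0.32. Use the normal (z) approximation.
Power ≈ 0.12

Power calculation (one-sample t-test, normal approximation):
z_β = d · √n - z_{α/2}
z_β = 0.32 · √19 - 2.576
z_β = 0.32 · 4.359 - 2.576
z_β = -1.181

Power = Φ(z_β) = Φ(-1.181) ≈ 0.119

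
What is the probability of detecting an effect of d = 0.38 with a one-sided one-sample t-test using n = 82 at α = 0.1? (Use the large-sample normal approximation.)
Power ≈ 0.98

Power calculation (one-sample t-test, normal approximation):
z_β = d · √n - z_α
z_β = 0.38 · √82 - 1.282
z_β = 0.38 · 9.055 - 1.282
z_β = 2.159

Power = Φ(z_β) = Φ(2.159) ≈ 0.985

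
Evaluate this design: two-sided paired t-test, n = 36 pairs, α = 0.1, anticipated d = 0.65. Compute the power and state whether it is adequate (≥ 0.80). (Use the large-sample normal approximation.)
Power ≈ 0.99; the study is adequately powered (power ≥ 0.80)

Power calculation (paired t-test, normal approximation):
z_β = d · √n - z_{α/2}
z_β = 0.65 · √36 - 1.645
z_β = 0.65 · 6.000 - 1.645
z_β = 2.255

Power = Φ(z_β) = Φ(2.255) ≈ 0.988

Effect size d = 0.65 is medium by Cohen's convention (0.2/0.5/0.8).

Threshold: power ≥ 0.80 is conventionally adequate.
Power ≈ 0.99 → the study is adequately powered (power ≥ 0.80).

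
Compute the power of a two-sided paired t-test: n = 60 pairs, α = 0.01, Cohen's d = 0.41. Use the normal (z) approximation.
Power ≈ 0.73

Power calculation (paired t-test, normal approximation):
z_β = d · √n - z_{α/2}
z_β = 0.41 · √60 - 2.576
z_β = 0.41 · 7.746 - 2.576
z_β = 0.600

Power = Φ(z_β) = Φ(0.600) ≈ 0.726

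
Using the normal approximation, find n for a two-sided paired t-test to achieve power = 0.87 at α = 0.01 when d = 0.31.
n = 143 pairs

Sample size formula (paired t-test, normal approximation):
n = ((z_{α/2} + z_β) / d)²

z_{α/2} = 2.576 (for α = 0.01, two-sided)
z_β = 1.126 (for power = 0.87)
d = 0.31

n = ((2.576 + 1.126) / 0.31)²
n = (11.942)²
n ≈ 142.61
Round up to the next whole number: n = 143 pairs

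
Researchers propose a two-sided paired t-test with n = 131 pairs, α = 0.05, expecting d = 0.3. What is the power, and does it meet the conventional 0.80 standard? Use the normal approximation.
Power ≈ 0.93; the study is adequately powered (power ≥ 0.80)

Power calculation (paired t-test, normal approximation):
z_β = d · √n - z_{α/2}
z_β = 0.3 · √131 - 1.960
z_β = 0.3 · 11.446 - 1.960
z_β = 1.474

Power = Φ(z_β) = Φ(1.474) ≈ 0.930

Effect size d = 0.3 is small by Cohen's convention (0.2/0.5/0.8).

Threshold: power ≥ 0.80 is conventionally adequate.
Power ≈ 0.93 → the study is adequately powered (power ≥ 0.80).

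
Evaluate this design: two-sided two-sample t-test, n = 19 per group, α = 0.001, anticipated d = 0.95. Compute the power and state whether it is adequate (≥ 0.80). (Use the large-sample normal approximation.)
Power ≈ 0.36; the study is underpowered (power < 0.80)

Power calculation (two-sample t-test, normal approximation):
z_β = d · √(n/2) - z_{α/2}
z_β = 0.95 · √(19/2) - 3.291
z_β = 0.95 · 3.082 - 3.291
z_β = -0.362

Power = Φ(z_β) = Φ(-0.362) ≈ 0.359

Effect size d = 0.95 is large by Cohen's convention (0.2/0.5/0.8).

Threshold: power ≥ 0.80 is conventionally adequate.
Power ≈ 0.36 → the study is underpowered (power < 0.80).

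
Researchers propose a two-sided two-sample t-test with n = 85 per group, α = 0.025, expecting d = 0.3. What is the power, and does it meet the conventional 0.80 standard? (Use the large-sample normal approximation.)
Power ≈ 0.39; the study is underpowered (power < 0.80)

Power calculation (two-sample t-test, normal approximation):
z_β = d · √(n/2) - z_{α/2}
z_β = 0.3 · √(85/2) - 2.241
z_β = 0.3 · 6.519 - 2.241
z_β = -0.286

Power = Φ(z_β) = Φ(-0.286) ≈ 0.388

Effect size d = 0.3 is small by Cohen's convention (0.2/0.5/0.8).

Threshold: power ≥ 0.80 is conventionally adequate.
Power ≈ 0.39 → the study is underpowered (power < 0.80).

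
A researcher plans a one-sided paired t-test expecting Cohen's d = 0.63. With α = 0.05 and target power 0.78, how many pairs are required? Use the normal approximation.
n = 15 pairs

Sample size formula (paired t-test, normal approximation):
n = ((z_α + z_β) / d)²

z_α = 1.645 (for α = 0.05, one-sided)
z_β = 0.772 (for power = 0.78)
d = 0.63

n = ((1.645 + 0.772) / 0.63)²
n = (3.837)²
n ≈ 14.72
Round up to the next whole number: n = 15 pairs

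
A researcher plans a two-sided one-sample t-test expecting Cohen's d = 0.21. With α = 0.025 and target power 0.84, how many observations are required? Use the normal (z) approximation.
n = 238

Sample size formula (one-sample t-test, normal approximation):
n = ((z_{α/2} + z_β) / d)²

z_{α/2} = 2.241 (for α = 0.025, two-sided)
z_β = 0.994 (for power = 0.84)
d = 0.21

n = ((2.241 + 0.994) / 0.21)²
n = (15.405)²
n ≈ 237.31
Round up to the next whole number: n = 238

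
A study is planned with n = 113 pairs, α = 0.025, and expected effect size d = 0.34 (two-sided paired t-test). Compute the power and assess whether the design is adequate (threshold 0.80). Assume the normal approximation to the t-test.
Power ≈ 0.92; the study is adequately powered (power ≥ 0.80)

Power calculation (paired t-test, normal approximation):
z_β = d · √n - z_{α/2}
z_β = 0.34 · √113 - 2.241
z_β = 0.34 · 10.630 - 2.241
z_β = 1.373

Power = Φ(z_β) = Φ(1.373) ≈ 0.915

Effect size d = 0.34 is small by Cohen's convention (0.2/0.5/0.8).

Threshold: power ≥ 0.80 is conventionally adequate.
Power ≈ 0.92 → the study is adequately powered (power ≥ 0.80).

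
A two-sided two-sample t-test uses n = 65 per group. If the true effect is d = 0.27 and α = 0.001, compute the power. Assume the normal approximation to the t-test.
Power ≈ 0.04

Power calculation (two-sample t-test, normal approximation):
z_β = d · √(n/2) - z_{α/2}
z_β = 0.27 · √(65/2) - 3.291
z_β = 0.27 · 5.701 - 3.291
z_β = -1.751

Power = Φ(z_β) = Φ(-1.751) ≈ 0.040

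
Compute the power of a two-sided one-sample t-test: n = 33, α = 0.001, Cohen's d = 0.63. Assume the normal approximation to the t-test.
Power ≈ 0.63

Power calculation (one-sample t-test, normal approximation):
z_β = d · √n - z_{α/2}
z_β = 0.63 · √33 - 3.291
z_β = 0.63 · 5.745 - 3.291
z_β = 0.329

Power = Φ(z_β) = Φ(0.329) ≈ 0.629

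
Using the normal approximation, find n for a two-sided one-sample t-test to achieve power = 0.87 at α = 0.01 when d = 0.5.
n = 55

Sample size formula (one-sample t-test, normal approximation):
n = ((z_{α/2} + z_β) / d)²

z_{α/2} = 2.576 (for α = 0.01, two-sided)
z_β = 1.126 (for power = 0.87)
d = 0.5

n = ((2.576 + 1.126) / 0.5)²
n = (7.404)²
n ≈ 54.82
Round up to the next whole number: n = 55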